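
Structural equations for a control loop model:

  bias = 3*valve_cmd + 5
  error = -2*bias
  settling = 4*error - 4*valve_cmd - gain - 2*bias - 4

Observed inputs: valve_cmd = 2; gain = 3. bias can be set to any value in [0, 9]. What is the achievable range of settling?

Intervening on bias fixes its value directly, overriding its dependence on valve_cmd.
Substituting into the settling equation gives settling = -10*bias - 15.
Linear in bias, so extremes are at the endpoints: bias = 0 gives settling = -15; bias = 9 gives settling = -105.

-105 to -15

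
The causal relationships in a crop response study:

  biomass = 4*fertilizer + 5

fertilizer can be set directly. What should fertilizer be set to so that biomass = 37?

fertilizer = 8

Solve 4*fertilizer + 5 = 37: fertilizer = (37 - 5) / 4 = 8.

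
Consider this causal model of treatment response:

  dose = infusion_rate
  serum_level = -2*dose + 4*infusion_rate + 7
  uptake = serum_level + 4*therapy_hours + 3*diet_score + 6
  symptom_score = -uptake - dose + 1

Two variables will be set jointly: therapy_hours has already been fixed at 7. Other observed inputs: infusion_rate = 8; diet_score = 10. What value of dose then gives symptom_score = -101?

dose = 1

With therapy_hours held at 7:
Intervening on dose fixes its value directly, overriding its dependence on infusion_rate.
Substituting into the serum_level equation gives serum_level = -2*dose + 39.
Substituting into the uptake equation gives uptake = -2*dose + 103.
Substituting into the symptom_score equation gives symptom_score = dose - 102.
Solve dose - 102 = -101: dose = (-101 + 102) / 1 = 1.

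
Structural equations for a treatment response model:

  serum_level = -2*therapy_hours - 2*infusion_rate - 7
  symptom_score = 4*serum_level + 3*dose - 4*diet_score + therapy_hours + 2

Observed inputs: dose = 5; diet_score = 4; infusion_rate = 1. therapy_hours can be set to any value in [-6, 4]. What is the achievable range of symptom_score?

Substituting into the serum_level equation gives serum_level = -2*therapy_hours - 9.
So symptom_score = -7*therapy_hours - 35.
Linear in therapy_hours, so extremes are at the endpoints: therapy_hours = -6 gives symptom_score = 7; therapy_hours = 4 gives symptom_score = -63.

-63 to 7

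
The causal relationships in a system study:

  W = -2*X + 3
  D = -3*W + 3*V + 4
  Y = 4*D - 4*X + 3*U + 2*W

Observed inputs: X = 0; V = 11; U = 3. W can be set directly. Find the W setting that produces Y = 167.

W = -1

Intervening on W fixes its value directly, overriding its dependence on X.
Substituting into the D equation gives D = -3*W + 37.
This gives Y = -10*W + 157.
Solve -10*W + 157 = 167: W = (167 - 157) / -10 = -1.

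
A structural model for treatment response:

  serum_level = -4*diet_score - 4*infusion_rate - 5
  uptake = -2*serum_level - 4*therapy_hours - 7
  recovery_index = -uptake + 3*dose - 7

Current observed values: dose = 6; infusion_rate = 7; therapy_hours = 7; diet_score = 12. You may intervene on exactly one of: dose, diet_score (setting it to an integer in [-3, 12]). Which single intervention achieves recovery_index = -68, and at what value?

set diet_score = 6

Intervening on dose: recovery_index = 3*dose - 134. Reaching -68 requires dose = 22, outside [-3, 12].
Intervening on diet_score: with other inputs at their observed values, recovery_index = -8*diet_score - 20. Solving for -68 gives diet_score = 6, within [-3, 12].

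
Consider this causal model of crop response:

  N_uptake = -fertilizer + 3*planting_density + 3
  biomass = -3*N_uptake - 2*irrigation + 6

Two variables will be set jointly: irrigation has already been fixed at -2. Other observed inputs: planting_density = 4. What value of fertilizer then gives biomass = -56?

With irrigation held at -2:
Substituting into the N_uptake equation gives N_uptake = -fertilizer + 15.
Substituting into the biomass equation gives biomass = 3*fertilizer - 35.
Solve 3*fertilizer - 35 = -56: fertilizer = (-56 + 35) / 3 = -7.

fertilizer = -7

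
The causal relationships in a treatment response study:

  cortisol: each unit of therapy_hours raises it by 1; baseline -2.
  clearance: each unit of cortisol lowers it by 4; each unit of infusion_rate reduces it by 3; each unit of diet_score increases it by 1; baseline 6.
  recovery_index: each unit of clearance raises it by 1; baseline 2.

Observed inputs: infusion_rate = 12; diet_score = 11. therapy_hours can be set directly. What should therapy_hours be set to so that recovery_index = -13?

therapy_hours = 1

Substituting into the clearance equation gives clearance = -4*therapy_hours - 11.
So recovery_index = -4*therapy_hours - 9.
Solve -4*therapy_hours - 9 = -13: therapy_hours = (-13 + 9) / -4 = 1.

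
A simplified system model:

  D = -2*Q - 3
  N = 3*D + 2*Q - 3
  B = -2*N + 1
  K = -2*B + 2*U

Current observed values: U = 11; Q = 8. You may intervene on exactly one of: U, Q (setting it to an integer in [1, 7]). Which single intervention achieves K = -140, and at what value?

Intervening on U: K = 2*U - 178. Reaching -140 requires U = 19, outside [1, 7].
Intervening on Q: with other inputs at their observed values, K = -16*Q - 28. Solving for -140 gives Q = 7, within [1, 7].

set Q = 7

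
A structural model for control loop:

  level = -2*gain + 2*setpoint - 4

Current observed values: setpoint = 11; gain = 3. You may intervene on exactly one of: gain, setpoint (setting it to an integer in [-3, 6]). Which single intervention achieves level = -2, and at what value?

set setpoint = 4

Intervening on gain: level = -2*gain + 18. Reaching -2 requires gain = 10, outside [-3, 6].
Intervening on setpoint: with other inputs at their observed values, level = 2*setpoint - 10. Solving for -2 gives setpoint = 4, within [-3, 6].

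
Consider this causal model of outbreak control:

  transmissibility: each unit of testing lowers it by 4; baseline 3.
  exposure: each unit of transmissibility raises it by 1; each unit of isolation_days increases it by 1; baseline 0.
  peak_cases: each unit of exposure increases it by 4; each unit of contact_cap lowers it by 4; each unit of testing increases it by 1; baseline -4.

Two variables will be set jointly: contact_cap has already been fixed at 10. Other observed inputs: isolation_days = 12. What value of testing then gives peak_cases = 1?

testing = 1

With contact_cap held at 10:
Substituting into the exposure equation gives exposure = -4*testing + 15.
So peak_cases = -15*testing + 16.
Solve -15*testing + 16 = 1: testing = (1 - 16) / -15 = 1.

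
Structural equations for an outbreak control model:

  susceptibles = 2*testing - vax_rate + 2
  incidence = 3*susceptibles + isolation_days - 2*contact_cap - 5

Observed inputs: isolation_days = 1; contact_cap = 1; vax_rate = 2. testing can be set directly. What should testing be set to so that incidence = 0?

testing = 1

Substituting into the susceptibles equation gives susceptibles = 2*testing.
Substituting into the incidence equation gives incidence = 6*testing - 6.
Solve 6*testing - 6 = 0: testing = (0 + 6) / 6 = 1.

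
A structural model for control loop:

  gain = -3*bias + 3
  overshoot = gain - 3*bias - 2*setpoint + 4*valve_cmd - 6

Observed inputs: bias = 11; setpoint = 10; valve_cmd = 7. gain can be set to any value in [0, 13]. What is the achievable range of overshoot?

-31 to -18

Intervening on gain fixes its value directly, overriding its dependence on bias.
Substituting into the overshoot equation gives overshoot = gain - 31.
Linear in gain, so extremes are at the endpoints: gain = 0 gives overshoot = -31; gain = 13 gives overshoot = -18.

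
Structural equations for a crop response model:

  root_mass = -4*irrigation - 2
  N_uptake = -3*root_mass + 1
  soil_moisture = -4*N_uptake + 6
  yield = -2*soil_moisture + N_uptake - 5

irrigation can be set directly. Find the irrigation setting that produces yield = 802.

Substituting into the N_uptake equation gives N_uptake = 12*irrigation + 7.
This gives soil_moisture = -48*irrigation - 22.
This gives yield = 108*irrigation + 46.
Solve 108*irrigation + 46 = 802: irrigation = (802 - 46) / 108 = 7.

irrigation = 7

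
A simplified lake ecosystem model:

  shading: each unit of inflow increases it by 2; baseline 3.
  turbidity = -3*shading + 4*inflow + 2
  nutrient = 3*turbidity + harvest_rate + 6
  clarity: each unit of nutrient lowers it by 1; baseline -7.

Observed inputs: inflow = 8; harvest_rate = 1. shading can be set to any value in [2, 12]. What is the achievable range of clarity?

Intervening on shading fixes its value directly, overriding its dependence on inflow.
Substituting into the turbidity equation gives turbidity = -3*shading + 34.
So nutrient = -9*shading + 109.
clarity becomes 9*shading - 116.
Linear in shading, so extremes are at the endpoints: shading = 2 gives clarity = -98; shading = 12 gives clarity = -8.

-98 to -8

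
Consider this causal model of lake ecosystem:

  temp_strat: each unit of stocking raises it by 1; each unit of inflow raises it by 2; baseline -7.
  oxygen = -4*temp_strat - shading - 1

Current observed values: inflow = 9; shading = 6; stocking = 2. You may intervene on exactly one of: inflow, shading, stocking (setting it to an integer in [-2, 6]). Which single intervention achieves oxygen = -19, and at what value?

set inflow = 4

Intervening on inflow: with other inputs at their observed values, oxygen = -8*inflow + 13. Solving for -19 gives inflow = 4, within [-2, 6].
Intervening on shading: oxygen = -shading - 53. Reaching -19 requires shading = -34, outside [-2, 6].
Intervening on stocking: oxygen = -4*stocking - 51. Reaching -19 requires stocking = -8, outside [-2, 6].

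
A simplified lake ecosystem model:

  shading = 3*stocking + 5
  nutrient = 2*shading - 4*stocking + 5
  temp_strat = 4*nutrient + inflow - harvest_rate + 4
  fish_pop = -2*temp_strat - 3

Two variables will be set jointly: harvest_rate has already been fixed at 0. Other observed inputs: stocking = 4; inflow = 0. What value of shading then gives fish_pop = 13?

shading = 4

With harvest_rate held at 0:
Intervening on shading fixes its value directly, overriding its dependence on stocking.
Substituting into the nutrient equation gives nutrient = 2*shading - 11.
Substituting into the temp_strat equation gives temp_strat = 8*shading - 40.
So fish_pop = -16*shading + 77.
Solve -16*shading + 77 = 13: shading = (13 - 77) / -16 = 4.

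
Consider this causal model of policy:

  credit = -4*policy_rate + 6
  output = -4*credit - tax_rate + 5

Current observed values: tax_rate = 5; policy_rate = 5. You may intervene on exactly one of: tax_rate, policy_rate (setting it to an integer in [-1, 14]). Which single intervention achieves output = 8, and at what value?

Intervening on tax_rate: output = -tax_rate + 61. Reaching 8 requires tax_rate = 53, outside [-1, 14].
Intervening on policy_rate: with other inputs at their observed values, output = 16*policy_rate - 24. Solving for 8 gives policy_rate = 2, within [-1, 14].

set policy_rate = 2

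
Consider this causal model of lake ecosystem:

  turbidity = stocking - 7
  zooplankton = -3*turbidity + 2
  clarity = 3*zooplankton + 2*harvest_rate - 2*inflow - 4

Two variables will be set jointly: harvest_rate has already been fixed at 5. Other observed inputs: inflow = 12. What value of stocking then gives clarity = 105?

With harvest_rate held at 5:
Substituting into the zooplankton equation gives zooplankton = -3*stocking + 23.
This gives clarity = -9*stocking + 51.
Solve -9*stocking + 51 = 105: stocking = (105 - 51) / -9 = -6.

stocking = -6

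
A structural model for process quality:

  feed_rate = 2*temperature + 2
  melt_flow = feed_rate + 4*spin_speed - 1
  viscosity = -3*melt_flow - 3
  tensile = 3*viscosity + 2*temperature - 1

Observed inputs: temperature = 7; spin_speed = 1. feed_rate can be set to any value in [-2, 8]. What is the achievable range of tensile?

-95 to -5

Intervening on feed_rate fixes its value directly, overriding its dependence on temperature.
Substituting into the melt_flow equation gives melt_flow = feed_rate + 3.
viscosity becomes -3*feed_rate - 12.
Substituting into the tensile equation gives tensile = -9*feed_rate - 23.
Linear in feed_rate, so extremes are at the endpoints: feed_rate = -2 gives tensile = -5; feed_rate = 8 gives tensile = -95.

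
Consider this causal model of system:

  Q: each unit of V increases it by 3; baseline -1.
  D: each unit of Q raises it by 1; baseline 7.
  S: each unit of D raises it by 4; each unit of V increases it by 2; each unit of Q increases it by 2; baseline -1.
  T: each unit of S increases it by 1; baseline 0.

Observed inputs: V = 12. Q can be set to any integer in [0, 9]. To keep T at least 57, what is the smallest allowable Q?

Q = 1

Intervening on Q fixes its value directly, overriding its dependence on V.
Substituting into the S equation gives S = 6*Q + 51.
T becomes 6*Q + 51.
Require 6*Q + 51 ≥ 57, so Q ≥ 1.
The smallest integer in [0, 9] satisfying this is 1.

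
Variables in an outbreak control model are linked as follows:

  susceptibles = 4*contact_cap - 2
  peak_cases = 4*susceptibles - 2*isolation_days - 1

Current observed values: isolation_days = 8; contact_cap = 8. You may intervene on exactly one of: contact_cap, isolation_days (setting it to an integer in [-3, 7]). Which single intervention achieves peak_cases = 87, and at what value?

set contact_cap = 7

Intervening on contact_cap: with other inputs at their observed values, peak_cases = 16*contact_cap - 25. Solving for 87 gives contact_cap = 7, within [-3, 7].
Intervening on isolation_days: peak_cases = -2*isolation_days + 119. Reaching 87 requires isolation_days = 16, outside [-3, 7].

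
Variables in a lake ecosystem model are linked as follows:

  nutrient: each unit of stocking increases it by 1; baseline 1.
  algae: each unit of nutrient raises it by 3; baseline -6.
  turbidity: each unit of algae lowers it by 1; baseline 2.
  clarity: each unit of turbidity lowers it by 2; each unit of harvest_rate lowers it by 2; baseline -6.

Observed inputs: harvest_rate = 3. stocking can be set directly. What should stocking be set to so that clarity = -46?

stocking = -4

Substituting into the algae equation gives algae = 3*stocking - 3.
This gives turbidity = -3*stocking + 5.
This gives clarity = 6*stocking - 22.
Solve 6*stocking - 22 = -46: stocking = (-46 + 22) / 6 = -4.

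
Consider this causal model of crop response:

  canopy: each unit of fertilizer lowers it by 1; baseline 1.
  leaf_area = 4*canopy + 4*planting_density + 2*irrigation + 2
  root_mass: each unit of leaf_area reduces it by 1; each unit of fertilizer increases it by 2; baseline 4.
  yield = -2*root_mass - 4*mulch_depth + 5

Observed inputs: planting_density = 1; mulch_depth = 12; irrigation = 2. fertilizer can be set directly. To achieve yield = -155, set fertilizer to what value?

fertilizer = 11

Substituting into the leaf_area equation gives leaf_area = -4*fertilizer + 14.
Substituting into the root_mass equation gives root_mass = 6*fertilizer - 10.
This gives yield = -12*fertilizer - 23.
Solve -12*fertilizer - 23 = -155: fertilizer = (-155 + 23) / -12 = 11.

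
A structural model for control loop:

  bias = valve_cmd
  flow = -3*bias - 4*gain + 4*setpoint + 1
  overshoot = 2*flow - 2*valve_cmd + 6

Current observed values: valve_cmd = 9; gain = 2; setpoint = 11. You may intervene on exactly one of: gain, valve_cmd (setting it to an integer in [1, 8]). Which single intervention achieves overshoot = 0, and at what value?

Intervening on gain: with other inputs at their observed values, overshoot = -8*gain + 24. Solving for 0 gives gain = 3, within [1, 8].
Intervening on valve_cmd: overshoot = -8*valve_cmd + 80. Reaching 0 requires valve_cmd = 10, outside [1, 8].

set gain = 3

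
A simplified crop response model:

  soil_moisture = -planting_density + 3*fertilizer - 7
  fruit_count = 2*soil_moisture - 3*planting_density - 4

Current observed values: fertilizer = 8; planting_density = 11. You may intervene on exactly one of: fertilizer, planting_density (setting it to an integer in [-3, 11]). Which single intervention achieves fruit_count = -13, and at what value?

set fertilizer = 10

Intervening on fertilizer: with other inputs at their observed values, fruit_count = 6*fertilizer - 73. Solving for -13 gives fertilizer = 10, within [-3, 11].
Intervening on planting_density: fruit_count = -5*planting_density + 30. Reaching -13 requires planting_density = 43/5, not an integer.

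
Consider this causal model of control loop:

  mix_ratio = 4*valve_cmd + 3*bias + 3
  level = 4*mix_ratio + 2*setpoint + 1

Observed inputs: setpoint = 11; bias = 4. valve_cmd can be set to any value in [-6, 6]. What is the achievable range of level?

-13 to 179

Substituting into the mix_ratio equation gives mix_ratio = 4*valve_cmd + 15.
So level = 16*valve_cmd + 83.
Linear in valve_cmd, so extremes are at the endpoints: valve_cmd = -6 gives level = -13; valve_cmd = 6 gives level = 179.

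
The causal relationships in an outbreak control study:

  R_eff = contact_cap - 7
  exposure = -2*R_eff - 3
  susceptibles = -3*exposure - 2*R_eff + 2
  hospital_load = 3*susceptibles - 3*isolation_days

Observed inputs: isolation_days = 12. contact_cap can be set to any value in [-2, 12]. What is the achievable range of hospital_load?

Substituting into the exposure equation gives exposure = -2*contact_cap + 11.
This gives susceptibles = 4*contact_cap - 17.
Substituting into the hospital_load equation gives hospital_load = 12*contact_cap - 87.
Linear in contact_cap, so extremes are at the endpoints: contact_cap = -2 gives hospital_load = -111; contact_cap = 12 gives hospital_load = 57.

-111 to 57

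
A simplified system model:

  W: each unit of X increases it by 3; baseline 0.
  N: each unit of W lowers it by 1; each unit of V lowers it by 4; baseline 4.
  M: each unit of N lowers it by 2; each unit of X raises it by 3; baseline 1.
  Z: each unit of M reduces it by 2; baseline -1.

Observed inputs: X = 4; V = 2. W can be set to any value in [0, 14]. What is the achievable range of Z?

Intervening on W fixes its value directly, overriding its dependence on X.
Substituting into the N equation gives N = -W - 4.
This gives M = 2*W + 21.
Substituting into the Z equation gives Z = -4*W - 43.
Linear in W, so extremes are at the endpoints: W = 0 gives Z = -43; W = 14 gives Z = -99.

-99 to -43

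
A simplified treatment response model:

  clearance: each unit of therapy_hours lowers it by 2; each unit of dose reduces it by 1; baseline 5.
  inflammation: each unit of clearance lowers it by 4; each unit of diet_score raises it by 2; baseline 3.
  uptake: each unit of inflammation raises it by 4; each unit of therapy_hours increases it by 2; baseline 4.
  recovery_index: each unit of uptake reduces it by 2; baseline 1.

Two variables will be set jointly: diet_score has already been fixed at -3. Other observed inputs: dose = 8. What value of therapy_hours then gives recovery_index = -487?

therapy_hours = 6

With diet_score held at -3:
Substituting into the clearance equation gives clearance = -2*therapy_hours - 3.
So inflammation = 8*therapy_hours + 9.
This gives uptake = 34*therapy_hours + 40.
This gives recovery_index = -68*therapy_hours - 79.
Solve -68*therapy_hours - 79 = -487: therapy_hours = (-487 + 79) / -68 = 6.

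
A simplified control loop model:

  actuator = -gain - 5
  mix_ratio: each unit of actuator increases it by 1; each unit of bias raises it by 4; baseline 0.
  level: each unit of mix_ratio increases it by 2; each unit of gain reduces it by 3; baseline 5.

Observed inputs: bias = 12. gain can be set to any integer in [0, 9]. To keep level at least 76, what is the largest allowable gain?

gain = 3

Substituting into the mix_ratio equation gives mix_ratio = -gain + 43.
Substituting into the level equation gives level = -5*gain + 91.
Require -5*gain + 91 ≥ 76, so gain ≤ 3.
The largest integer in [0, 9] satisfying this is 3.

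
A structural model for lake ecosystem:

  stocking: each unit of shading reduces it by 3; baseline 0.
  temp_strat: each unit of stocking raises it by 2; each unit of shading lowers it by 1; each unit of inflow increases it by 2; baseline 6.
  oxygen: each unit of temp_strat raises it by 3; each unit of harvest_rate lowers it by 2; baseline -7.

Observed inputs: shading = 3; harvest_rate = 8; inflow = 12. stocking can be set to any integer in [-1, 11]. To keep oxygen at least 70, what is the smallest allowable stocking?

stocking = 2

Intervening on stocking fixes its value directly, overriding its dependence on shading.
Substituting into the temp_strat equation gives temp_strat = 2*stocking + 27.
Substituting into the oxygen equation gives oxygen = 6*stocking + 58.
Require 6*stocking + 58 ≥ 70, so stocking ≥ 2.
The smallest integer in [-1, 11] satisfying this is 2.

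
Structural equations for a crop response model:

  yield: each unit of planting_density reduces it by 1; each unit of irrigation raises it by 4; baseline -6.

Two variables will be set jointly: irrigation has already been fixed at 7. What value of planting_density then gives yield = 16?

planting_density = 6

With irrigation held at 7:
Substituting into the yield equation gives yield = -planting_density + 22.
Solve -planting_density + 22 = 16: planting_density = (16 - 22) / -1 = 6.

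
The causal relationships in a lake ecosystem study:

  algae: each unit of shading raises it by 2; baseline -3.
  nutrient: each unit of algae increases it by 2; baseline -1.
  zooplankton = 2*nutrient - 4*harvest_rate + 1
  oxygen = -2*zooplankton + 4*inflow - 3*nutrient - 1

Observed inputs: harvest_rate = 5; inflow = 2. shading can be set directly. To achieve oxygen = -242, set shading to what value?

shading = 12

Substituting into the nutrient equation gives nutrient = 4*shading - 7.
So zooplankton = 8*shading - 33.
Substituting into the oxygen equation gives oxygen = -28*shading + 94.
Solve -28*shading + 94 = -242: shading = (-242 - 94) / -28 = 12.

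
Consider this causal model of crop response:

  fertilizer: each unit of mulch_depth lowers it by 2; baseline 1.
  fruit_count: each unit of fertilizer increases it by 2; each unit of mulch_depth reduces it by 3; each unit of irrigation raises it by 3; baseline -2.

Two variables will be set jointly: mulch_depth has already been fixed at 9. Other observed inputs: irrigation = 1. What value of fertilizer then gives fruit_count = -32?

fertilizer = -3

With mulch_depth held at 9:
Intervening on fertilizer fixes its value directly, overriding its dependence on mulch_depth.
Substituting into the fruit_count equation gives fruit_count = 2*fertilizer - 26.
Solve 2*fertilizer - 26 = -32: fertilizer = (-32 + 26) / 2 = -3.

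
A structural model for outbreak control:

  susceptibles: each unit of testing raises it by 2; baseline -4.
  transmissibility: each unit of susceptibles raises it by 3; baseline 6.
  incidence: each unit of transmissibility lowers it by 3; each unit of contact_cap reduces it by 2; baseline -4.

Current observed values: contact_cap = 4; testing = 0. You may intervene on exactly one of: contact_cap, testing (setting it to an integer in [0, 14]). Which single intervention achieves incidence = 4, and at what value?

Intervening on contact_cap: with other inputs at their observed values, incidence = -2*contact_cap + 14. Solving for 4 gives contact_cap = 5, within [0, 14].
Intervening on testing: incidence = -18*testing + 6. Reaching 4 requires testing = 1/9, not an integer.

set contact_cap = 5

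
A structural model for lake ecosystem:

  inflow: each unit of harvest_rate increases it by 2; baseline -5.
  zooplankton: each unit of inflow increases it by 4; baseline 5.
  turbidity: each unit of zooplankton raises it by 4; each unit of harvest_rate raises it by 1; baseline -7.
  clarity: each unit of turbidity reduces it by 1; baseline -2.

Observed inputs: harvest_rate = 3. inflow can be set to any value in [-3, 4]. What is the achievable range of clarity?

Intervening on inflow fixes its value directly, overriding its dependence on harvest_rate.
Substituting into the turbidity equation gives turbidity = 16*inflow + 16.
clarity becomes -16*inflow - 18.
Linear in inflow, so extremes are at the endpoints: inflow = -3 gives clarity = 30; inflow = 4 gives clarity = -82.

-82 to 30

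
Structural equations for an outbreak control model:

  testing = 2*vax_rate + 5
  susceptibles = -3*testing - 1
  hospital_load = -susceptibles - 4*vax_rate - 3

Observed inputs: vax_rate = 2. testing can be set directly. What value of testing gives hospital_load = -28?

Intervening on testing fixes its value directly, overriding its dependence on vax_rate.
Substituting into the hospital_load equation gives hospital_load = 3*testing - 10.
Solve 3*testing - 10 = -28: testing = (-28 + 10) / 3 = -6.

testing = -6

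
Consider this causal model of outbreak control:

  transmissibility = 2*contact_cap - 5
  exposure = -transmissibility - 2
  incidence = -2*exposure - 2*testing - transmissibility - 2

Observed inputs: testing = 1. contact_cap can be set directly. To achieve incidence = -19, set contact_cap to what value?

Substituting into the exposure equation gives exposure = -2*contact_cap + 3.
Substituting into the incidence equation gives incidence = 2*contact_cap - 5.
Solve 2*contact_cap - 5 = -19: contact_cap = (-19 + 5) / 2 = -7.

contact_cap = -7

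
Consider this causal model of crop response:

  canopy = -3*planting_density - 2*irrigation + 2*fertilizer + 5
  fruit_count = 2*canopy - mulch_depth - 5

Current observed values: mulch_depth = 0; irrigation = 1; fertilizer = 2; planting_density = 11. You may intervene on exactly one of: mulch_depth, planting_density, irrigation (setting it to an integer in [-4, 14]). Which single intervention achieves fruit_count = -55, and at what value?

Intervening on mulch_depth: with other inputs at their observed values, fruit_count = -mulch_depth - 57. Solving for -55 gives mulch_depth = -2, within [-4, 14].
Intervening on planting_density: fruit_count = -6*planting_density + 9. Reaching -55 requires planting_density = 32/3, not an integer.
Intervening on irrigation: fruit_count = -4*irrigation - 53. Reaching -55 requires irrigation = 1/2, not an integer.

set mulch_depth = -2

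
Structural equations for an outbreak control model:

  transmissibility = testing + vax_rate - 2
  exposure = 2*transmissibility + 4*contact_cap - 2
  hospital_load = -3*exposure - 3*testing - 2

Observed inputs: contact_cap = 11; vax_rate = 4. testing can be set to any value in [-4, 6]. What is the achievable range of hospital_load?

Substituting into the transmissibility equation gives transmissibility = testing + 2.
exposure becomes 2*testing + 46.
This gives hospital_load = -9*testing - 140.
Linear in testing, so extremes are at the endpoints: testing = -4 gives hospital_load = -104; testing = 6 gives hospital_load = -194.

-194 to -104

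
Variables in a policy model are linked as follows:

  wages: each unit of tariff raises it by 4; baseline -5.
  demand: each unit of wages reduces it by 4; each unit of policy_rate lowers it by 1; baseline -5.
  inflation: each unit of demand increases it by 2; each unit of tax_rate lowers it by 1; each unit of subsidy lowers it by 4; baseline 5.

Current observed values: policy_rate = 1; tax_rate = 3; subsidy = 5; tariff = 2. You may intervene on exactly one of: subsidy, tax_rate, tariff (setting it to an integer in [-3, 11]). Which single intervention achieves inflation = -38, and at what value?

set subsidy = 1

Intervening on subsidy: with other inputs at their observed values, inflation = -4*subsidy - 34. Solving for -38 gives subsidy = 1, within [-3, 11].
Intervening on tax_rate: inflation = -tax_rate - 51. Reaching -38 requires tax_rate = -13, outside [-3, 11].
Intervening on tariff: inflation = -32*tariff + 10. Reaching -38 requires tariff = 3/2, not an integer.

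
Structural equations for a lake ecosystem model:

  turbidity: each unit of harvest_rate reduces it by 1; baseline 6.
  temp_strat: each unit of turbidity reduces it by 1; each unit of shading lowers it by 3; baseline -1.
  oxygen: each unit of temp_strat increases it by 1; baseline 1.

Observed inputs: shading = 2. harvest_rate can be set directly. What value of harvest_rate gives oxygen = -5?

harvest_rate = 7

Substituting into the temp_strat equation gives temp_strat = harvest_rate - 13.
This gives oxygen = harvest_rate - 12.
Solve harvest_rate - 12 = -5: harvest_rate = (-5 + 12) / 1 = 7.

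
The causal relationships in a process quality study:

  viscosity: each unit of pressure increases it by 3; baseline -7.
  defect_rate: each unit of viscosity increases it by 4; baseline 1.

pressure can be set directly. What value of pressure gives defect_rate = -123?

Substituting into the defect_rate equation gives defect_rate = 12*pressure - 27.
Solve 12*pressure - 27 = -123: pressure = (-123 + 27) / 12 = -8.

pressure = -8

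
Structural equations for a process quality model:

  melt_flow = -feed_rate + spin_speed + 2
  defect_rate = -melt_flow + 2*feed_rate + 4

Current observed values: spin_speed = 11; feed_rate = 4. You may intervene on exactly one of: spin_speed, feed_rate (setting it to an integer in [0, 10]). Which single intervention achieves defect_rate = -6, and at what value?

set feed_rate = 1

Intervening on spin_speed: defect_rate = -spin_speed + 14. Reaching -6 requires spin_speed = 20, outside [0, 10].
Intervening on feed_rate: with other inputs at their observed values, defect_rate = 3*feed_rate - 9. Solving for -6 gives feed_rate = 1, within [0, 10].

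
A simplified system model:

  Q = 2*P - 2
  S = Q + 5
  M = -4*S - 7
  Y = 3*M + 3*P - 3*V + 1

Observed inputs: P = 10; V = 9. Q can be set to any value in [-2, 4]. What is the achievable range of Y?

Intervening on Q fixes its value directly, overriding its dependence on P.
Substituting into the M equation gives M = -4*Q - 27.
Substituting into the Y equation gives Y = -12*Q - 77.
Linear in Q, so extremes are at the endpoints: Q = -2 gives Y = -53; Q = 4 gives Y = -125.

-125 to -53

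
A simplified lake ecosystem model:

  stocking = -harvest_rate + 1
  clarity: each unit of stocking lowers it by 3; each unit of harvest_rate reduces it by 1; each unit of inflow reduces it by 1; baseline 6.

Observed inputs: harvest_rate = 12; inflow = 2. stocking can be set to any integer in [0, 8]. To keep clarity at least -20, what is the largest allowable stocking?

stocking = 4

Intervening on stocking fixes its value directly, overriding its dependence on harvest_rate.
Substituting into the clarity equation gives clarity = -3*stocking - 8.
Require -3*stocking - 8 ≥ -20, so stocking ≤ 4.
The largest integer in [0, 8] satisfying this is 4.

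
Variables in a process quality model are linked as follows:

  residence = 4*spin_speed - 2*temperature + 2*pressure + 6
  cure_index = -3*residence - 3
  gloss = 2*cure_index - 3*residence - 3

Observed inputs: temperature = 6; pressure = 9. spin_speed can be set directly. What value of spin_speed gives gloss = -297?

spin_speed = 5

Substituting into the residence equation gives residence = 4*spin_speed + 12.
This gives cure_index = -12*spin_speed - 39.
gloss becomes -36*spin_speed - 117.
Solve -36*spin_speed - 117 = -297: spin_speed = (-297 + 117) / -36 = 5.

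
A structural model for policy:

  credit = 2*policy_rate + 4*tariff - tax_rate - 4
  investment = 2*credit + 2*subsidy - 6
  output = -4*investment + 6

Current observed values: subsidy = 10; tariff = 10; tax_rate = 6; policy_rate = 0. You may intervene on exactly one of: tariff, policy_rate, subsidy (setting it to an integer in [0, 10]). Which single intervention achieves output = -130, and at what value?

Intervening on tariff: with other inputs at their observed values, output = -32*tariff + 30. Solving for -130 gives tariff = 5, within [0, 10].
Intervening on policy_rate: output = -16*policy_rate - 290. Reaching -130 requires policy_rate = -10, outside [0, 10].
Intervening on subsidy: output = -8*subsidy - 210. Reaching -130 requires subsidy = -10, outside [0, 10].

set tariff = 5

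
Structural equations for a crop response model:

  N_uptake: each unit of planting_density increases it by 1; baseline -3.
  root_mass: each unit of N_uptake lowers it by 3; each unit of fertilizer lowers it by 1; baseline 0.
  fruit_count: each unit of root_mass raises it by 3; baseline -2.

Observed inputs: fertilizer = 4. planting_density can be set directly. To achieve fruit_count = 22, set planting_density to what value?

Substituting into the root_mass equation gives root_mass = -3*planting_density + 5.
So fruit_count = -9*planting_density + 13.
Solve -9*planting_density + 13 = 22: planting_density = (22 - 13) / -9 = -1.

planting_density = -1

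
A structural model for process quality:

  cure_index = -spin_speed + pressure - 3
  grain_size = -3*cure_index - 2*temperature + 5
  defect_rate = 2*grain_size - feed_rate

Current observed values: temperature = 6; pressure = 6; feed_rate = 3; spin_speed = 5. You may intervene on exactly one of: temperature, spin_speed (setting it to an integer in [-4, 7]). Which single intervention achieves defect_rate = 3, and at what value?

set temperature = 4

Intervening on temperature: with other inputs at their observed values, defect_rate = -4*temperature + 19. Solving for 3 gives temperature = 4, within [-4, 7].
Intervening on spin_speed: defect_rate = 6*spin_speed - 35. Reaching 3 requires spin_speed = 19/3, not an integer.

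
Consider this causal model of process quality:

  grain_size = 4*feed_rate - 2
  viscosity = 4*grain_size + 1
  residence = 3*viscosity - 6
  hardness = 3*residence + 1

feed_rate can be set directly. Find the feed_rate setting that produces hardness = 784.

Substituting into the viscosity equation gives viscosity = 16*feed_rate - 7.
So residence = 48*feed_rate - 27.
This gives hardness = 144*feed_rate - 80.
Solve 144*feed_rate - 80 = 784: feed_rate = (784 + 80) / 144 = 6.

feed_rate = 6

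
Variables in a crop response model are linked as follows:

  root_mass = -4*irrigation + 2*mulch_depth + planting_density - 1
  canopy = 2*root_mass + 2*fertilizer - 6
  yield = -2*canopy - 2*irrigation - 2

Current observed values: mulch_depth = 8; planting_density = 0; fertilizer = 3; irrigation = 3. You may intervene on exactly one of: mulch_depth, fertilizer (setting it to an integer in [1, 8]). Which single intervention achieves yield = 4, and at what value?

set mulch_depth = 5

Intervening on mulch_depth: with other inputs at their observed values, yield = -8*mulch_depth + 44. Solving for 4 gives mulch_depth = 5, within [1, 8].
Intervening on fertilizer: yield = -4*fertilizer - 8. Reaching 4 requires fertilizer = -3, outside [1, 8].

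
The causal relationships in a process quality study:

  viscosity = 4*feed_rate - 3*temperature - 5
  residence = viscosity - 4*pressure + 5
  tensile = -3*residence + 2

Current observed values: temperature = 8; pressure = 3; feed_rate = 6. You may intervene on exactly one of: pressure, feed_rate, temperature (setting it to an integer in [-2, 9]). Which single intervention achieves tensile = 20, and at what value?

Intervening on pressure: tensile = 12*pressure + 2. Reaching 20 requires pressure = 3/2, not an integer.
Intervening on feed_rate: tensile = -12*feed_rate + 110. Reaching 20 requires feed_rate = 15/2, not an integer.
Intervening on temperature: with other inputs at their observed values, tensile = 9*temperature - 34. Solving for 20 gives temperature = 6, within [-2, 9].

set temperature = 6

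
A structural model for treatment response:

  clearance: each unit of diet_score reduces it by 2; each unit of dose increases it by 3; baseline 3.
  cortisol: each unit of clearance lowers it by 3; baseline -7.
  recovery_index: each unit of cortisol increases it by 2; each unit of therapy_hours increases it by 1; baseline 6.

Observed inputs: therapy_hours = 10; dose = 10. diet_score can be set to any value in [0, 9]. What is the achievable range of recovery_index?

-196 to -88

Substituting into the clearance equation gives clearance = -2*diet_score + 33.
cortisol becomes 6*diet_score - 106.
This gives recovery_index = 12*diet_score - 196.
Linear in diet_score, so extremes are at the endpoints: diet_score = 0 gives recovery_index = -196; diet_score = 9 gives recovery_index = -88.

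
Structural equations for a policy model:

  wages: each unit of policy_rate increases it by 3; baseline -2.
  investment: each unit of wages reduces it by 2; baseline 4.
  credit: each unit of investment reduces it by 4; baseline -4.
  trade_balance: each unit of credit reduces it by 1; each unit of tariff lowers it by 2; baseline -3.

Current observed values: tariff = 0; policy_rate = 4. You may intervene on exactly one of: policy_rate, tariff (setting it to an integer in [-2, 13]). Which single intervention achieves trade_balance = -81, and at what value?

Intervening on policy_rate: trade_balance = -24*policy_rate + 33. Reaching -81 requires policy_rate = 19/4, not an integer.
Intervening on tariff: with other inputs at their observed values, trade_balance = -2*tariff - 63. Solving for -81 gives tariff = 9, within [-2, 13].

set tariff = 9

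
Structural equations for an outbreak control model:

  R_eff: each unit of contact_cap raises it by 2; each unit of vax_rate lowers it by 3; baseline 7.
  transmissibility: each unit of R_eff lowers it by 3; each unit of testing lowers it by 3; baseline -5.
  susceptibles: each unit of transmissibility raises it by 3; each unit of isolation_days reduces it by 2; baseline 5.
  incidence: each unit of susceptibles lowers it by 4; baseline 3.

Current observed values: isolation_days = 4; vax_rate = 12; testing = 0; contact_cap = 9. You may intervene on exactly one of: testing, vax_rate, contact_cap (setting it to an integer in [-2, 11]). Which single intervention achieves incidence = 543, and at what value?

Intervening on testing: incidence = 36*testing - 321. Reaching 543 requires testing = 24, outside [-2, 11].
Intervening on vax_rate: with other inputs at their observed values, incidence = -108*vax_rate + 975. Solving for 543 gives vax_rate = 4, within [-2, 11].
Intervening on contact_cap: incidence = 72*contact_cap - 969. Reaching 543 requires contact_cap = 21, outside [-2, 11].

set vax_rate = 4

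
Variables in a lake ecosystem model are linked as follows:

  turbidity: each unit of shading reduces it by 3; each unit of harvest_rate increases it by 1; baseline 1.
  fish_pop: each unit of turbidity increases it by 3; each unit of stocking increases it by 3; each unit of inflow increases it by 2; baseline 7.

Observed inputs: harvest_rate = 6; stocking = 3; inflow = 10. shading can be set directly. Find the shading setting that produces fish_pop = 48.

Substituting into the turbidity equation gives turbidity = -3*shading + 7.
So fish_pop = -9*shading + 57.
Solve -9*shading + 57 = 48: shading = (48 - 57) / -9 = 1.

shading = 1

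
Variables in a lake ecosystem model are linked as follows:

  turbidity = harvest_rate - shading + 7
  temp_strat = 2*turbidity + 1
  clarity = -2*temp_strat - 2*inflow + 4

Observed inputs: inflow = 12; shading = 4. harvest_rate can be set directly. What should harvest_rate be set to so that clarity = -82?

harvest_rate = 12

Substituting into the turbidity equation gives turbidity = harvest_rate + 3.
So temp_strat = 2*harvest_rate + 7.
This gives clarity = -4*harvest_rate - 34.
Solve -4*harvest_rate - 34 = -82: harvest_rate = (-82 + 34) / -4 = 12.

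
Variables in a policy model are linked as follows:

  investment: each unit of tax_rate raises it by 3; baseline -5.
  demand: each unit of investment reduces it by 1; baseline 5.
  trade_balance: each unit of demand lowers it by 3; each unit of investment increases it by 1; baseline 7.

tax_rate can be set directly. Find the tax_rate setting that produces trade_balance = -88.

tax_rate = -5

Substituting into the demand equation gives demand = -3*tax_rate + 10.
trade_balance becomes 12*tax_rate - 28.
Solve 12*tax_rate - 28 = -88: tax_rate = (-88 + 28) / 12 = -5.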